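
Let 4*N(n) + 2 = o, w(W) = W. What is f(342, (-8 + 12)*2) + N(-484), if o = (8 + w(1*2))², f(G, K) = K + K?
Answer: 81/2 ≈ 40.500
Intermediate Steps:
f(G, K) = 2*K
o = 100 (o = (8 + 1*2)² = (8 + 2)² = 10² = 100)
N(n) = 49/2 (N(n) = -½ + (¼)*100 = -½ + 25 = 49/2)
f(342, (-8 + 12)*2) + N(-484) = 2*((-8 + 12)*2) + 49/2 = 2*(4*2) + 49/2 = 2*8 + 49/2 = 16 + 49/2 = 81/2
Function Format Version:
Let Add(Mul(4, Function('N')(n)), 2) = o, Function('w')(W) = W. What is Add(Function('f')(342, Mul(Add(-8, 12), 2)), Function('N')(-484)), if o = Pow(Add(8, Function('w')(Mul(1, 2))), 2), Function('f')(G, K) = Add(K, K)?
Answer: Rational(81, 2) ≈ 40.500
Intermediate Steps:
Function('f')(G, K) = Mul(2, K)
o = 100 (o = Pow(Add(8, Mul(1, 2)), 2) = Pow(Add(8, 2), 2) = Pow(10, 2) = 100)
Function('N')(n) = Rational(49, 2) (Function('N')(n) = Add(Rational(-1, 2), Mul(Rational(1, 4), 100)) = Add(Rational(-1, 2), 25) = Rational(49, 2))
Add(Function('f')(342, Mul(Add(-8, 12), 2)), Function('N')(-484)) = Add(Mul(2, Mul(Add(-8, 12), 2)), Rational(49, 2)) = Add(Mul(2, Mul(4, 2)), Rational(49, 2)) = Add(Mul(2, 8), Rational(49, 2)) = Add(16, Rational(49, 2)) = Rational(81, 2)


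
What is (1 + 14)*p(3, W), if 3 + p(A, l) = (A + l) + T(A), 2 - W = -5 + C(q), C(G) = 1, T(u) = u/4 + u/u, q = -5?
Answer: 465/4 ≈ 116.25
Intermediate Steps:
T(u) = 1 + u/4 (T(u) = u*(¼) + 1 = u/4 + 1 = 1 + u/4)
W = 6 (W = 2 - (-5 + 1) = 2 - 1*(-4) = 2 + 4 = 6)
p(A, l) = -2 + l + 5*A/4 (p(A, l) = -3 + ((A + l) + (1 + A/4)) = -3 + (1 + l + 5*A/4) = -2 + l + 5*A/4)
(1 + 14)*p(3, W) = (1 + 14)*(-2 + 6 + (5/4)*3) = 15*(-2 + 6 + 15/4) = 15*(31/4) = 465/4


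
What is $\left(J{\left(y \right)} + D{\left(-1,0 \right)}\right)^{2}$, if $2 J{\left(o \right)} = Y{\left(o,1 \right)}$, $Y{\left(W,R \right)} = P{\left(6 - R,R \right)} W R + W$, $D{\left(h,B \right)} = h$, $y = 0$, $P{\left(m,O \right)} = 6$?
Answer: $1$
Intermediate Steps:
$Y{\left(W,R \right)} = W + 6 R W$ ($Y{\left(W,R \right)} = 6 W R + W = 6 R W + W = W + 6 R W$)
$J{\left(o \right)} = \frac{7 o}{2}$ ($J{\left(o \right)} = \frac{o \left(1 + 6 \cdot 1\right)}{2} = \frac{o \left(1 + 6\right)}{2} = \frac{o 7}{2} = \frac{7 o}{2}$)
$\left(J{\left(y \right)} + D{\left(-1,0 \right)}\right)^{2} = \left(\frac{7}{2} \cdot 0 - 1\right)^{2} = \left(0 - 1\right)^{2} = \left(-1\right)^{2} = 1$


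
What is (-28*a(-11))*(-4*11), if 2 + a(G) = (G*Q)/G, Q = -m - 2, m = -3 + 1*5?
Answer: -7392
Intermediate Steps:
m = 2 (m = -3 + 5 = 2)
Q = -4 (Q = -1*2 - 2 = -2 - 2 = -4)
a(G) = -6 (a(G) = -2 + (G*(-4))/G = -2 + (-4*G)/G = -2 - 4 = -6)
(-28*a(-11))*(-4*11) = (-28*(-6))*(-4*11) = 168*(-44) = -7392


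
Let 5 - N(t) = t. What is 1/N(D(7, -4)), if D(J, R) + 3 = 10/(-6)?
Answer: 3/29 ≈ 0.10345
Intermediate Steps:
D(J, R) = -14/3 (D(J, R) = -3 + 10/(-6) = -3 + 10*(-⅙) = -3 - 5/3 = -14/3)
N(t) = 5 - t
1/N(D(7, -4)) = 1/(5 - 1*(-14/3)) = 1/(5 + 14/3) = 1/(29/3) = 3/29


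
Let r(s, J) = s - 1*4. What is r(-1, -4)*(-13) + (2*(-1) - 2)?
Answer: 61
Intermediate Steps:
r(s, J) = -4 + s (r(s, J) = s - 4 = -4 + s)
r(-1, -4)*(-13) + (2*(-1) - 2) = (-4 - 1)*(-13) + (2*(-1) - 2) = -5*(-13) + (-2 - 2) = 65 - 4 = 61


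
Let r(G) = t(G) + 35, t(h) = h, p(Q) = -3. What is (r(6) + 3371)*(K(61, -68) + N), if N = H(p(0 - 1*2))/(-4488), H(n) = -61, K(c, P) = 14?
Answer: 53647729/1122 ≈ 47814.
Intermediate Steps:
N = 61/4488 (N = -61/(-4488) = -61*(-1/4488) = 61/4488 ≈ 0.013592)
r(G) = 35 + G (r(G) = G + 35 = 35 + G)
(r(6) + 3371)*(K(61, -68) + N) = ((35 + 6) + 3371)*(14 + 61/4488) = (41 + 3371)*(62893/4488) = 3412*(62893/4488) = 53647729/1122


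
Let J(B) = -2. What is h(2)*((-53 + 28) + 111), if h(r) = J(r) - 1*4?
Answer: -516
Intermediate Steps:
h(r) = -6 (h(r) = -2 - 1*4 = -2 - 4 = -6)
h(2)*((-53 + 28) + 111) = -6*((-53 + 28) + 111) = -6*(-25 + 111) = -6*86 = -516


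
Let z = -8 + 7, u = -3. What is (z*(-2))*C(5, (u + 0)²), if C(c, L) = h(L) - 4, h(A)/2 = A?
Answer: 28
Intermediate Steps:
z = -1
h(A) = 2*A
C(c, L) = -4 + 2*L (C(c, L) = 2*L - 4 = -4 + 2*L)
(z*(-2))*C(5, (u + 0)²) = (-1*(-2))*(-4 + 2*(-3 + 0)²) = 2*(-4 + 2*(-3)²) = 2*(-4 + 2*9) = 2*(-4 + 18) = 2*14 = 28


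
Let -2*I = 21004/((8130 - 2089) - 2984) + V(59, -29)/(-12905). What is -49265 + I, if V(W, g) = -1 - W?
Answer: -388733738009/7890117 ≈ -49268.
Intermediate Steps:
I = -27124004/7890117 (I = -(21004/((8130 - 2089) - 2984) + (-1 - 1*59)/(-12905))/2 = -(21004/(6041 - 2984) + (-1 - 59)*(-1/12905))/2 = -(21004/3057 - 60*(-1/12905))/2 = -(21004*(1/3057) + 12/2581)/2 = -(21004/3057 + 12/2581)/2 = -1/2*54248008/7890117 = -27124004/7890117 ≈ -3.4377)
-49265 + I = -49265 - 27124004/7890117 = -388733738009/7890117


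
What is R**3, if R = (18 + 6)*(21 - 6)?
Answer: 46656000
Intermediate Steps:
R = 360 (R = 24*15 = 360)
R**3 = 360**3 = 46656000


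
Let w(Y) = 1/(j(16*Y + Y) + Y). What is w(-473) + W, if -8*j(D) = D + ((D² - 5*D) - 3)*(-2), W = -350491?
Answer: -45353543461285/129400023 ≈ -3.5049e+5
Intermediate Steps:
j(D) = -¾ - 11*D/8 + D²/4 (j(D) = -(D + ((D² - 5*D) - 3)*(-2))/8 = -(D + (-3 + D² - 5*D)*(-2))/8 = -(D + (6 - 2*D² + 10*D))/8 = -(6 - 2*D² + 11*D)/8 = -¾ - 11*D/8 + D²/4)
w(Y) = 1/(-¾ - 179*Y/8 + 289*Y²/4) (w(Y) = 1/((-¾ - 11*(16*Y + Y)/8 + (16*Y + Y)²/4) + Y) = 1/((-¾ - 187*Y/8 + (17*Y)²/4) + Y) = 1/((-¾ - 187*Y/8 + (289*Y²)/4) + Y) = 1/((-¾ - 187*Y/8 + 289*Y²/4) + Y) = 1/(-¾ - 179*Y/8 + 289*Y²/4))
w(-473) + W = 8/(-6 - 179*(-473) + 578*(-473)²) - 350491 = 8/(-6 + 84667 + 578*223729) - 350491 = 8/(-6 + 84667 + 129315362) - 350491 = 8/129400023 - 350491 = -45353543461285/129400023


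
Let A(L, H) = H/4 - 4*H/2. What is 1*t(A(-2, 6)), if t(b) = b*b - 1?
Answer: 437/4 ≈ 109.25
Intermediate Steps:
A(L, H) = -7*H/4 (A(L, H) = H*(¼) - 4*H*(½) = H/4 - 2*H = -7*H/4)
t(b) = -1 + b² (t(b) = b² - 1 = -1 + b²)
1*t(A(-2, 6)) = 1*(-1 + (-7/4*6)²) = 1*(-1 + (-21/2)²) = 1*(-1 + 441/4) = 1*(437/4) = 437/4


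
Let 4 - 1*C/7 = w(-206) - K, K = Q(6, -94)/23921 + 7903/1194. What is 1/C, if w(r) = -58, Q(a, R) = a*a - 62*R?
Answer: 28561674/13768111469 ≈ 0.0020745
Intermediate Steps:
Q(a, R) = a² - 62*R
K = 196049279/28561674 (K = (6² - 62*(-94))/23921 + 7903/1194 = (36 + 5828)*(1/23921) + 7903*(1/1194) = 5864*(1/23921) + 7903/1194 = 5864/23921 + 7903/1194 = 196049279/28561674 ≈ 6.8641)
C = 13768111469/28561674 (C = 28 - 7*(-58 - 1*196049279/28561674) = 28 - 7*(-58 - 196049279/28561674) = 28 - 7*(-1852626371/28561674) = 28 + 12968384597/28561674 = 13768111469/28561674 ≈ 482.05)
1/C = 1/(13768111469/28561674) = 28561674/13768111469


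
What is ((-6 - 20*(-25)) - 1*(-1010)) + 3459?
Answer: 4963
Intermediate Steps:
((-6 - 20*(-25)) - 1*(-1010)) + 3459 = ((-6 + 500) + 1010) + 3459 = (494 + 1010) + 3459 = 1504 + 3459 = 4963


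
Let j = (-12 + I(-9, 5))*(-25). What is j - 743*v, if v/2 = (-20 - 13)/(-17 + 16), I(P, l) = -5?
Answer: -48613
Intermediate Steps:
v = 66 (v = 2*((-20 - 13)/(-17 + 16)) = 2*(-33/(-1)) = 2*(-33*(-1)) = 2*33 = 66)
j = 425 (j = (-12 - 5)*(-25) = -17*(-25) = 425)
j - 743*v = 425 - 743*66 = 425 - 1*49038 = 425 - 49038 = -48613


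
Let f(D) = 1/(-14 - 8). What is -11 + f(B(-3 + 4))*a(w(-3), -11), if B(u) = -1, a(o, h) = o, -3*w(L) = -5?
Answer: -731/66 ≈ -11.076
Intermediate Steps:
w(L) = 5/3 (w(L) = -1/3*(-5) = 5/3)
f(D) = -1/22 (f(D) = 1/(-22) = -1/22)
-11 + f(B(-3 + 4))*a(w(-3), -11) = -11 - 1/22*5/3 = -11 - 5/66 = -731/66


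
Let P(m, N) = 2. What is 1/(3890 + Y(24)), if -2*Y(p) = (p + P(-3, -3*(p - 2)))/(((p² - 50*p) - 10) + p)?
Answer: 610/2372913 ≈ 0.00025707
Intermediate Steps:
Y(p) = -(2 + p)/(2*(-10 + p² - 49*p)) (Y(p) = -(p + 2)/(2*(((p² - 50*p) - 10) + p)) = -(2 + p)/(2*((-10 + p² - 50*p) + p)) = -(2 + p)/(2*(-10 + p² - 49*p)))
1/(3890 + Y(24)) = 1/(3890 + (2 + 24)/(2*(10 - 1*24² + 49*24))) = 1/(3890 + (½)*26/(10 - 1*576 + 1176)) = 1/(3890 + (½)*26/(10 - 576 + 1176)) = 1/(3890 + (½)*26/610) = 1/(3890 + (½)*(1/610)*26) = 1/(3890 + 13/610) = 1/(2372913/610) = 610/2372913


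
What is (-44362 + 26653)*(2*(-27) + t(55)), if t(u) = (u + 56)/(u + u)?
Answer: 103225761/110 ≈ 9.3842e+5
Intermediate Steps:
t(u) = (56 + u)/(2*u) (t(u) = (56 + u)/((2*u)) = (56 + u)*(1/(2*u)) = (56 + u)/(2*u))
(-44362 + 26653)*(2*(-27) + t(55)) = (-44362 + 26653)*(2*(-27) + (½)*(56 + 55)/55) = -17709*(-54 + (½)*(1/55)*111) = -17709*(-54 + 111/110) = -17709*(-5829/110) = 103225761/110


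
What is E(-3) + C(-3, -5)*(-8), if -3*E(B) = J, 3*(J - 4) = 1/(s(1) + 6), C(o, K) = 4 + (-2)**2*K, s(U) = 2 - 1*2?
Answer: 6839/54 ≈ 126.65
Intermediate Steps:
s(U) = 0 (s(U) = 2 - 2 = 0)
C(o, K) = 4 + 4*K
J = 73/18 (J = 4 + 1/(3*(0 + 6)) = 4 + (1/3)/6 = 4 + (1/3)*(1/6) = 4 + 1/18 = 73/18 ≈ 4.0556)
E(B) = -73/54 (E(B) = -1/3*73/18 = -73/54)
E(-3) + C(-3, -5)*(-8) = -73/54 + (4 + 4*(-5))*(-8) = -73/54 + (4 - 20)*(-8) = -73/54 - 16*(-8) = -73/54 + 128 = 6839/54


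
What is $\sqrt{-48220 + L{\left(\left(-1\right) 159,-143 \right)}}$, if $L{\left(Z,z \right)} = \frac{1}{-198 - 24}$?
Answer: $\frac{i \sqrt{2376474702}}{222} \approx 219.59 i$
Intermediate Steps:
$L{\left(Z,z \right)} = - \frac{1}{222}$ ($L{\left(Z,z \right)} = \frac{1}{-222} = - \frac{1}{222}$)
$\sqrt{-48220 + L{\left(\left(-1\right) 159,-143 \right)}} = \sqrt{-48220 - \frac{1}{222}} = \sqrt{- \frac{10704841}{222}} = \frac{i \sqrt{2376474702}}{222}$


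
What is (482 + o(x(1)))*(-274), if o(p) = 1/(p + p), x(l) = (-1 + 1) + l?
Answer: -132205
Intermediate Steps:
x(l) = l (x(l) = 0 + l = l)
o(p) = 1/(2*p)
(482 + o(x(1)))*(-274) = (482 + (½)/1)*(-274) = (482 + (½)*1)*(-274) = (482 + ½)*(-274) = (965/2)*(-274) = -132205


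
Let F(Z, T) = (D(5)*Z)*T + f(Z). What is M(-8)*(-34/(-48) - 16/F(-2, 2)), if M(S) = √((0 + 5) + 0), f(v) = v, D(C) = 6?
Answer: 413*√5/312 ≈ 2.9599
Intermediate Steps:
F(Z, T) = Z + 6*T*Z (F(Z, T) = (6*Z)*T + Z = 6*T*Z + Z = Z + 6*T*Z)
M(S) = √5 (M(S) = √(5 + 0) = √5)
M(-8)*(-34/(-48) - 16/F(-2, 2)) = √5*(-34/(-48) - 16*(-1/(2*(1 + 6*2)))) = √5*(-34*(-1/48) - 16*(-1/(2*(1 + 12)))) = √5*(17/24 - 16/((-2*13))) = √5*(17/24 - 16/(-26)) = √5*(17/24 - 16*(-1/26)) = √5*(17/24 + 8/13) = √5*(413/312) = 413*√5/312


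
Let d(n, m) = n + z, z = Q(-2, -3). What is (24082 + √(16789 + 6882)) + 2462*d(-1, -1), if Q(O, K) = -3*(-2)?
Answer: 36392 + √23671 ≈ 36546.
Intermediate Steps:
Q(O, K) = 6
z = 6
d(n, m) = 6 + n (d(n, m) = n + 6 = 6 + n)
(24082 + √(16789 + 6882)) + 2462*d(-1, -1) = (24082 + √(16789 + 6882)) + 2462*(6 - 1) = (24082 + √23671) + 2462*5 = (24082 + √23671) + 12310 = 36392 + √23671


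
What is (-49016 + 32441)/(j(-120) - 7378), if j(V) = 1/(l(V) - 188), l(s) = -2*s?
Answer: 57460/25577 ≈ 2.2466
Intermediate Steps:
j(V) = 1/(-188 - 2*V) (j(V) = 1/(-2*V - 188) = 1/(-188 - 2*V))
(-49016 + 32441)/(j(-120) - 7378) = (-49016 + 32441)/(-1/(188 + 2*(-120)) - 7378) = -16575/(-1/(188 - 240) - 7378) = -16575/(-1/(-52) - 7378) = -16575/(-1*(-1/52) - 7378) = -16575/(1/52 - 7378) = -16575/(-383655/52) = -16575*(-52/383655) = 57460/25577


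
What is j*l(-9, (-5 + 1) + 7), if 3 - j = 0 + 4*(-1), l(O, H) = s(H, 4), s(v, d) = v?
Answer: 21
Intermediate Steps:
l(O, H) = H
j = 7 (j = 3 - (0 + 4*(-1)) = 3 - (0 - 4) = 3 - 1*(-4) = 3 + 4 = 7)
j*l(-9, (-5 + 1) + 7) = 7*((-5 + 1) + 7) = 7*(-4 + 7) = 7*3 = 21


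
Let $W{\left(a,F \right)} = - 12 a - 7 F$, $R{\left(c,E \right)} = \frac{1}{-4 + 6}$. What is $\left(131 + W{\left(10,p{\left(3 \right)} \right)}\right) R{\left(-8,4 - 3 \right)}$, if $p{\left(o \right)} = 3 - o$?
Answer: $\frac{11}{2} \approx 5.5$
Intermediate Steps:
$R{\left(c,E \right)} = \frac{1}{2}$
$\left(131 + W{\left(10,p{\left(3 \right)} \right)}\right) R{\left(-8,4 - 3 \right)} = \left(131 - \left(120 + 7 \left(3 - 3\right)\right)\right) \frac{1}{2} = \left(131 - 120\right) \frac{1}{2} = 11 \cdot \frac{1}{2} = \frac{11}{2}$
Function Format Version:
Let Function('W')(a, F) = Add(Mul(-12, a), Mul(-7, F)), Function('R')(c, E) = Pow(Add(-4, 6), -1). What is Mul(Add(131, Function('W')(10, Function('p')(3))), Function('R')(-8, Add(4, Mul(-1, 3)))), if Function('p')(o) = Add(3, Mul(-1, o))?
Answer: Rational(11, 2) ≈ 5.5000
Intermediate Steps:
Function('R')(c, E) = Rational(1, 2) (Function('R')(c, E) = Pow(2, -1) = Rational(1, 2))
Mul(Add(131, Function('W')(10, Function('p')(3))), Function('R')(-8, Add(4, Mul(-1, 3)))) = Mul(Add(131, Add(Mul(-12, 10), Mul(-7, Add(3, Mul(-1, 3))))), Rational(1, 2)) = Mul(Add(131, Add(-120, Mul(-7, Add(3, -3)))), Rational(1, 2)) = Mul(Add(131, Add(-120, Mul(-7, 0))), Rational(1, 2)) = Mul(Add(131, Add(-120, 0)), Rational(1, 2)) = Mul(Add(131, -120), Rational(1, 2)) = Mul(11, Rational(1, 2)) = Rational(11, 2)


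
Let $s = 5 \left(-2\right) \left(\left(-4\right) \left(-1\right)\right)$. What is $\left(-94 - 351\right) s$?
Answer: $17800$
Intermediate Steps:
$s = -40$ ($s = \left(-10\right) 4 = -40$)
$\left(-94 - 351\right) s = \left(-94 - 351\right) \left(-40\right) = \left(-445\right) \left(-40\right) = 17800$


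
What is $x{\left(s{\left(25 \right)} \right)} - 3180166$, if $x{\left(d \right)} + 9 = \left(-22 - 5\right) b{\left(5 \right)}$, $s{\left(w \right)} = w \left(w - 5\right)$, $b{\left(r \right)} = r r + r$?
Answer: $-3180985$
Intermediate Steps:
$b{\left(r \right)} = r + r^{2}$ ($b{\left(r \right)} = r^{2} + r = r + r^{2}$)
$s{\left(w \right)} = w \left(-5 + w\right)$
$x{\left(d \right)} = -819$ ($x{\left(d \right)} = -9 + \left(-22 - 5\right) 5 \left(1 + 5\right) = -9 - 27 \cdot 5 \cdot 6 = -9 - 810 = -819$)
$x{\left(s{\left(25 \right)} \right)} - 3180166 = -819 - 3180166 = -3180985$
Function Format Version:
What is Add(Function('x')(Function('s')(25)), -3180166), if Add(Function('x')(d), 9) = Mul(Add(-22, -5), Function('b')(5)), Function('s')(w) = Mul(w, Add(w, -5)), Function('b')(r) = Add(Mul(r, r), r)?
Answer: -3180985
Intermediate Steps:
Function('b')(r) = Add(r, Pow(r, 2)) (Function('b')(r) = Add(Pow(r, 2), r) = Add(r, Pow(r, 2)))
Function('s')(w) = Mul(w, Add(-5, w))
Function('x')(d) = -819 (Function('x')(d) = Add(-9, Mul(Add(-22, -5), Mul(5, Add(1, 5)))) = Add(-9, Mul(-27, Mul(5, 6))) = Add(-9, Mul(-27, 30)) = Add(-9, -810) = -819)
Add(Function('x')(Function('s')(25)), -3180166) = Add(-819, -3180166) = -3180985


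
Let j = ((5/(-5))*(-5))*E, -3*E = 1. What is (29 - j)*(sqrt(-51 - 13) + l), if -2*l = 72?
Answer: -1104 + 736*I/3 ≈ -1104.0 + 245.33*I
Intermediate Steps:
E = -1/3 (E = -1/3*1 = -1/3 ≈ -0.33333)
l = -36 (l = -1/2*72 = -36)
j = -5/3 (j = ((5/(-5))*(-5))*(-1/3) = ((5*(-1/5))*(-5))*(-1/3) = -1*(-5)*(-1/3) = 5*(-1/3) = -5/3 ≈ -1.6667)
(29 - j)*(sqrt(-51 - 13) + l) = (29 - 1*(-5/3))*(sqrt(-51 - 13) - 36) = (29 + 5/3)*(sqrt(-64) - 36) = 92*(8*I - 36)/3 = 92*(-36 + 8*I)/3 = -1104 + 736*I/3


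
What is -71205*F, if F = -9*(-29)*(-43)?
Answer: 799133715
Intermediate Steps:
F = -11223 (F = 261*(-43) = -11223)
-71205*F = -71205/(1/(-11223)) = -71205/(-1/11223) = -71205*(-11223) = 799133715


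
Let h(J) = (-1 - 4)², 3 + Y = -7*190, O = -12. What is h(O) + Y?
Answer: -1308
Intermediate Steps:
Y = -1333 (Y = -3 - 7*190 = -3 - 1330 = -1333)
h(J) = 25 (h(J) = (-5)² = 25)
h(O) + Y = 25 - 1333 = -1308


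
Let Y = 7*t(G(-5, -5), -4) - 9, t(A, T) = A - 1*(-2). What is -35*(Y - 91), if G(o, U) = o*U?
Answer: -3115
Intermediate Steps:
G(o, U) = U*o
t(A, T) = 2 + A (t(A, T) = A + 2 = 2 + A)
Y = 180 (Y = 7*(2 - 5*(-5)) - 9 = 7*(2 + 25) - 9 = 7*27 - 9 = 189 - 9 = 180)
-35*(Y - 91) = -35*(180 - 91) = -35*89 = -3115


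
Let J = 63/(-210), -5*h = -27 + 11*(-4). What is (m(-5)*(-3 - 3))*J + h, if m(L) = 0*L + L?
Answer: 26/5 ≈ 5.2000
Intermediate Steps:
m(L) = L (m(L) = 0 + L = L)
h = 71/5 (h = -(-27 + 11*(-4))/5 = -(-27 - 44)/5 = -⅕*(-71) = 71/5 ≈ 14.200)
J = -3/10 (J = 63*(-1/210) = -3/10 ≈ -0.30000)
(m(-5)*(-3 - 3))*J + h = -5*(-3 - 3)*(-3/10) + 71/5 = -5*(-6)*(-3/10) + 71/5 = 30*(-3/10) + 71/5 = -9 + 71/5 = 26/5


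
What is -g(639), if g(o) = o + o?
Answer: -1278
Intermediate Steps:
g(o) = 2*o
-g(639) = -2*639 = -1*1278 = -1278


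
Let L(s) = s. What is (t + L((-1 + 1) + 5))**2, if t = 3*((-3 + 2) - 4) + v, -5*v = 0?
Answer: 100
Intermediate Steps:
v = 0 (v = -1/5*0 = 0)
t = -15 (t = 3*((-3 + 2) - 4) + 0 = 3*(-1 - 4) + 0 = 3*(-5) + 0 = -15 + 0 = -15)
(t + L((-1 + 1) + 5))**2 = (-15 + ((-1 + 1) + 5))**2 = (-15 + (0 + 5))**2 = (-15 + 5)**2 = (-10)**2 = 100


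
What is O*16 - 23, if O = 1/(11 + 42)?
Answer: -1203/53 ≈ -22.698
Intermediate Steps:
O = 1/53 ≈ 0.018868
O*16 - 23 = (1/53)*16 - 23 = 16/53 - 23 = -1203/53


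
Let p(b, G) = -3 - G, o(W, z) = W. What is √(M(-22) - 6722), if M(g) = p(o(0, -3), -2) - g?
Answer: I*√6701 ≈ 81.86*I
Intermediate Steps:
M(g) = -1 - g (M(g) = (-3 - 1*(-2)) - g = (-3 + 2) - g = -1 - g)
√(M(-22) - 6722) = √((-1 - 1*(-22)) - 6722) = √((-1 + 22) - 6722) = √(21 - 6722) = √(-6701) = I*√6701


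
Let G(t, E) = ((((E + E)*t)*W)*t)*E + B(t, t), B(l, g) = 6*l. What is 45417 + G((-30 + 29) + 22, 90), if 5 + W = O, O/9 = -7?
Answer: -485760057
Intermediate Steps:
O = -63 (O = 9*(-7) = -63)
W = -68 (W = -5 - 63 = -68)
G(t, E) = 6*t - 136*E²*t² (G(t, E) = ((((E + E)*t)*(-68))*t)*E + 6*t = ((((2*E)*t)*(-68))*t)*E + 6*t = (((2*E*t)*(-68))*t)*E + 6*t = ((-136*E*t)*t)*E + 6*t = (-136*E*t²)*E + 6*t = -136*E²*t² + 6*t = 6*t - 136*E²*t²)
45417 + G((-30 + 29) + 22, 90) = 45417 + 2*((-30 + 29) + 22)*(3 - 68*((-30 + 29) + 22)*90²) = 45417 + 2*(-1 + 22)*(3 - 68*(-1 + 22)*8100) = 45417 + 2*21*(3 - 68*21*8100) = 45417 + 2*21*(3 - 11566800) = 45417 + 2*21*(-11566797) = 45417 - 485805474 = -485760057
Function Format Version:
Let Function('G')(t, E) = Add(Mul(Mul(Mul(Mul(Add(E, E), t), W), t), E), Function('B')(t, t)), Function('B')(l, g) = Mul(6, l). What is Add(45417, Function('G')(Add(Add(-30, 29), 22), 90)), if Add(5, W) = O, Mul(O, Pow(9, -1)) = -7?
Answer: -485760057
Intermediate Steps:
O = -63 (O = Mul(9, -7) = -63)
W = -68 (W = Add(-5, -63) = -68)
Function('G')(t, E) = Add(Mul(6, t), Mul(-136, Pow(E, 2), Pow(t, 2))) (Function('G')(t, E) = Add(Mul(Mul(Mul(Mul(Add(E, E), t), -68), t), E), Mul(6, t)) = Add(Mul(Mul(Mul(Mul(Mul(2, E), t), -68), t), E), Mul(6, t)) = Add(Mul(Mul(Mul(Mul(2, E, t), -68), t), E), Mul(6, t)) = Add(Mul(Mul(Mul(-136, E, t), t), E), Mul(6, t)) = Add(Mul(Mul(-136, E, Pow(t, 2)), E), Mul(6, t)) = Add(Mul(-136, Pow(E, 2), Pow(t, 2)), Mul(6, t)) = Add(Mul(6, t), Mul(-136, Pow(E, 2), Pow(t, 2))))
Add(45417, Function('G')(Add(Add(-30, 29), 22), 90)) = Add(45417, Mul(2, Add(Add(-30, 29), 22), Add(3, Mul(-68, Add(Add(-30, 29), 22), Pow(90, 2))))) = Add(45417, Mul(2, Add(-1, 22), Add(3, Mul(-68, Add(-1, 22), 8100)))) = Add(45417, Mul(2, 21, Add(3, Mul(-68, 21, 8100)))) = Add(45417, Mul(2, 21, Add(3, -11566800))) = Add(45417, Mul(2, 21, -11566797)) = Add(45417, -485805474) = -485760057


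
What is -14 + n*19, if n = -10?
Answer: -204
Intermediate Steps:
-14 + n*19 = -14 - 10*19 = -14 - 190 = -204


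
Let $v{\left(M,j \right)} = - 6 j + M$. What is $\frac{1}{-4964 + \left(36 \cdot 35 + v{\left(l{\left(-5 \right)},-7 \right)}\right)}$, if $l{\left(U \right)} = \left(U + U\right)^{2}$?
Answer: $- \frac{1}{3562} \approx -0.00028074$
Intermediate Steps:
$l{\left(U \right)} = 4 U^{2}$ ($l{\left(U \right)} = \left(2 U\right)^{2} = 4 U^{2}$)
$v{\left(M,j \right)} = M - 6 j$
$\frac{1}{-4964 + \left(36 \cdot 35 + v{\left(l{\left(-5 \right)},-7 \right)}\right)} = \frac{1}{-4964 + \left(36 \cdot 35 + \left(4 \left(-5\right)^{2} - -42\right)\right)} = \frac{1}{-4964 + \left(1260 + \left(4 \cdot 25 + 42\right)\right)} = \frac{1}{-4964 + \left(1260 + \left(100 + 42\right)\right)} = \frac{1}{-4964 + \left(1260 + 142\right)} = \frac{1}{-4964 + 1402} = \frac{1}{-3562} = - \frac{1}{3562}$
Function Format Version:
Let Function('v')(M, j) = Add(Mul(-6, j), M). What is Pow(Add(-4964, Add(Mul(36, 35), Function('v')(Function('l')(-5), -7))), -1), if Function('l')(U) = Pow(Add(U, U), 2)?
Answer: Rational(-1, 3562) ≈ -0.00028074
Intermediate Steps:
Function('l')(U) = Mul(4, Pow(U, 2)) (Function('l')(U) = Pow(Mul(2, U), 2) = Mul(4, Pow(U, 2)))
Function('v')(M, j) = Add(M, Mul(-6, j))
Pow(Add(-4964, Add(Mul(36, 35), Function('v')(Function('l')(-5), -7))), -1) = Pow(Add(-4964, Add(Mul(36, 35), Add(Mul(4, Pow(-5, 2)), Mul(-6, -7)))), -1) = Pow(Add(-4964, Add(1260, Add(Mul(4, 25), 42))), -1) = Pow(Add(-4964, Add(1260, Add(100, 42))), -1) = Pow(Add(-4964, Add(1260, 142)), -1) = Pow(Add(-4964, 1402), -1) = Pow(-3562, -1) = Rational(-1, 3562)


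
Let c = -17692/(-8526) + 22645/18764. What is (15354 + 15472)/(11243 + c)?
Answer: 2465800469832/899600570455 ≈ 2.7410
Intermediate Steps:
c = 262521979/79990932 (c = -17692*(-1/8526) + 22645*(1/18764) = 8846/4263 + 22645/18764 = 262521979/79990932 ≈ 3.2819)
(15354 + 15472)/(11243 + c) = (15354 + 15472)/(11243 + 262521979/79990932) = 30826/(899600570455/79990932) = 30826*(79990932/899600570455) = 2465800469832/899600570455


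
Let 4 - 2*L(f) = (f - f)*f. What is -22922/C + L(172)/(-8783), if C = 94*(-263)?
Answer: 100637241/108566663 ≈ 0.92696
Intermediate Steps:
L(f) = 2 (L(f) = 2 - (f - f)*f/2 = 2 - 0*f = 2 - ½*0 = 2 + 0 = 2)
C = -24722
-22922/C + L(172)/(-8783) = -22922/(-24722) + 2/(-8783) = -22922*(-1/24722) + 2*(-1/8783) = 11461/12361 - 2/8783 = 100637241/108566663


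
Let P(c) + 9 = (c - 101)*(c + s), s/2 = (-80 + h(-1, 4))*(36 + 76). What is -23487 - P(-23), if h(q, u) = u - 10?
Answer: -2415066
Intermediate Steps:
h(q, u) = -10 + u
s = -19264 (s = 2*((-80 + (-10 + 4))*(36 + 76)) = 2*((-80 - 6)*112) = 2*(-86*112) = 2*(-9632) = -19264)
P(c) = -9 + (-19264 + c)*(-101 + c) (P(c) = -9 + (c - 101)*(c - 19264) = -9 + (-101 + c)*(-19264 + c) = -9 + (-19264 + c)*(-101 + c))
-23487 - P(-23) = -23487 - (1945655 + (-23)**2 - 19365*(-23)) = -23487 - (1945655 + 529 + 445395) = -23487 - 1*2391579 = -23487 - 2391579 = -2415066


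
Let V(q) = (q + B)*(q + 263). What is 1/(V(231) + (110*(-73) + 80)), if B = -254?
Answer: -1/19312 ≈ -5.1781e-5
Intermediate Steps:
V(q) = (-254 + q)*(263 + q) (V(q) = (q - 254)*(q + 263) = (-254 + q)*(263 + q))
1/(V(231) + (110*(-73) + 80)) = 1/((-66802 + 231² + 9*231) + (110*(-73) + 80)) = 1/((-66802 + 53361 + 2079) + (-8030 + 80)) = 1/(-11362 - 7950) = 1/(-19312) = -1/19312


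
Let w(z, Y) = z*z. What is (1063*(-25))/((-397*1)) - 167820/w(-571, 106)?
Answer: 8597915035/129438277 ≈ 66.425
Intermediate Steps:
w(z, Y) = z²
(1063*(-25))/((-397*1)) - 167820/w(-571, 106) = (1063*(-25))/((-397*1)) - 167820/((-571)²) = -26575/(-397) - 167820/326041 = -26575*(-1/397) - 167820*1/326041 = 26575/397 - 167820/326041 = 8597915035/129438277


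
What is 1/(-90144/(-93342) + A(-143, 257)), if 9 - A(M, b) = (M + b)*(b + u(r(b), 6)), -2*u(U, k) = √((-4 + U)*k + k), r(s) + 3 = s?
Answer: -2362765781531/68806030618366365 - 4598384731*√1506/68806030618366365 ≈ -3.6933e-5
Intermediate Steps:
r(s) = -3 + s
u(U, k) = -√(k + k*(-4 + U))/2 (u(U, k) = -√((-4 + U)*k + k)/2 = -√(k*(-4 + U) + k)/2 = -√(k + k*(-4 + U))/2)
A(M, b) = 9 - (M + b)*(b - √(-36 + 6*b)/2) (A(M, b) = 9 - (M + b)*(b - √6*√(-3 + (-3 + b))/2) = 9 - (M + b)*(b - √6*√(-6 + b)/2) = 9 - (M + b)*(b - √(-36 + 6*b)/2))
1/(-90144/(-93342) + A(-143, 257)) = 1/(-90144/(-93342) + (9 - 1*257² + (½)*(-143)*√(-36 + 6*257) + (½)*257*√(-36 + 6*257) - 1*(-143)*257)) = 1/(-90144*(-1/93342) + (9 - 1*66049 + (½)*(-143)*√(-36 + 1542) + (½)*257*√(-36 + 1542) + 36751)) = 1/(15024/15557 + (9 - 66049 + (½)*(-143)*√1506 + (½)*257*√1506 + 36751)) = 1/(15024/15557 + (9 - 66049 - 143*√1506/2 + 257*√1506/2 + 36751)) = 1/(15024/15557 + (-29289 + 57*√1506)) = 1/(-455633949/15557 + 57*√1506)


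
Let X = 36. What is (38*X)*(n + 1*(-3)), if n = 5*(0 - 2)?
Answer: -17784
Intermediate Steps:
n = -10 (n = 5*(-2) = -10)
(38*X)*(n + 1*(-3)) = (38*36)*(-10 + 1*(-3)) = 1368*(-10 - 3) = 1368*(-13) = -17784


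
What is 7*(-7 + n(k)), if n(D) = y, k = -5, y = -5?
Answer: -84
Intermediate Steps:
n(D) = -5
7*(-7 + n(k)) = 7*(-7 - 5) = 7*(-12) = -84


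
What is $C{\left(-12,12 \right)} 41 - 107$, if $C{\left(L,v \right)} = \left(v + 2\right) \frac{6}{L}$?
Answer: $-394$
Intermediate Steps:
$C{\left(L,v \right)} = \frac{6 \left(2 + v\right)}{L}$ ($C{\left(L,v \right)} = \left(2 + v\right) \frac{6}{L} = \frac{6 \left(2 + v\right)}{L}$)
$C{\left(-12,12 \right)} 41 - 107 = \frac{6 \left(2 + 12\right)}{-12} \cdot 41 - 107 = 6 \left(- \frac{1}{12}\right) 14 \cdot 41 - 107 = \left(-7\right) 41 - 107 = -287 - 107 = -394$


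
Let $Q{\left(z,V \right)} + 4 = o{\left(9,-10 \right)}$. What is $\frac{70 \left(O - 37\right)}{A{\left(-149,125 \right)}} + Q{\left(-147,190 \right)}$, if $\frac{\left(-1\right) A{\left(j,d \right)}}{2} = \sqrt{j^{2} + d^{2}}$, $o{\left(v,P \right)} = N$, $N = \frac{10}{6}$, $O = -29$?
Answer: $- \frac{7}{3} + \frac{1155 \sqrt{37826}}{18913} \approx 9.5439$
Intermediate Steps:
$N = \frac{5}{3}$ ($N = 10 \cdot \frac{1}{6} = \frac{5}{3} \approx 1.6667$)
$o{\left(v,P \right)} = \frac{5}{3}$
$Q{\left(z,V \right)} = - \frac{7}{3}$ ($Q{\left(z,V \right)} = -4 + \frac{5}{3} = - \frac{7}{3}$)
$A{\left(j,d \right)} = - 2 \sqrt{d^{2} + j^{2}}$ ($A{\left(j,d \right)} = - 2 \sqrt{j^{2} + d^{2}} = - 2 \sqrt{d^{2} + j^{2}}$)
$\frac{70 \left(O - 37\right)}{A{\left(-149,125 \right)}} + Q{\left(-147,190 \right)} = \frac{70 \left(-29 - 37\right)}{\left(-2\right) \sqrt{125^{2} + \left(-149\right)^{2}}} - \frac{7}{3} = \frac{70 \left(-66\right)}{\left(-2\right) \sqrt{15625 + 22201}} - \frac{7}{3} = - \frac{4620}{\left(-2\right) \sqrt{37826}} - \frac{7}{3} = - 4620 \left(- \frac{\sqrt{37826}}{75652}\right) - \frac{7}{3} = \frac{1155 \sqrt{37826}}{18913} - \frac{7}{3} = - \frac{7}{3} + \frac{1155 \sqrt{37826}}{18913}$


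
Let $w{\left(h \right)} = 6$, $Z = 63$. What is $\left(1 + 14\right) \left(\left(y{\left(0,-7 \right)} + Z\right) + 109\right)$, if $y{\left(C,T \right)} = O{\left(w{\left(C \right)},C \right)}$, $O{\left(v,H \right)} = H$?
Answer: $2580$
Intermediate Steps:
$y{\left(C,T \right)} = C$
$\left(1 + 14\right) \left(\left(y{\left(0,-7 \right)} + Z\right) + 109\right) = \left(1 + 14\right) \left(\left(0 + 63\right) + 109\right) = 15 \left(63 + 109\right) = 15 \cdot 172 = 2580$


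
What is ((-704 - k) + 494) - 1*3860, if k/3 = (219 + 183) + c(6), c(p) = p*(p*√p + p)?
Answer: -5384 - 108*√6 ≈ -5648.5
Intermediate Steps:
c(p) = p*(p + p^(3/2)) (c(p) = p*(p^(3/2) + p) = p*(p + p^(3/2)))
k = 1314 + 108*√6 (k = 3*((219 + 183) + (6² + 6^(5/2))) = 3*(402 + (36 + 36*√6)) = 3*(438 + 36*√6) = 1314 + 108*√6 ≈ 1578.5)
((-704 - k) + 494) - 1*3860 = ((-704 - (1314 + 108*√6)) + 494) - 1*3860 = ((-704 + (-1314 - 108*√6)) + 494) - 3860 = ((-2018 - 108*√6) + 494) - 3860 = (-1524 - 108*√6) - 3860 = -5384 - 108*√6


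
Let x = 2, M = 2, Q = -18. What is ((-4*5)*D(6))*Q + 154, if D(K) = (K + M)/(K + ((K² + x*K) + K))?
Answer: 202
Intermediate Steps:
D(K) = (2 + K)/(K² + 4*K) (D(K) = (K + 2)/(K + ((K² + 2*K) + K)) = (2 + K)/(K + (K² + 3*K)) = (2 + K)/(K² + 4*K))
((-4*5)*D(6))*Q + 154 = ((-4*5)*((2 + 6)/(6*(4 + 6))))*(-18) + 154 = -10*8/(3*10)*(-18) + 154 = -20*2/15*(-18) + 154 = -8/3*(-18) + 154 = 48 + 154 = 202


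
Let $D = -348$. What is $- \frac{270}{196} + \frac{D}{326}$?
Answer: $- \frac{39057}{15974} \approx -2.445$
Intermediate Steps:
$- \frac{270}{196} + \frac{D}{326} = - \frac{270}{196} - \frac{348}{326} = \left(-270\right) \frac{1}{196} - \frac{174}{163} = - \frac{135}{98} - \frac{174}{163} = - \frac{39057}{15974}$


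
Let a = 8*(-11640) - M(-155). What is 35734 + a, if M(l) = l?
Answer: -57231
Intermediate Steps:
a = -92965 (a = 8*(-11640) - 1*(-155) = -93120 + 155 = -92965)
35734 + a = 35734 - 92965 = -57231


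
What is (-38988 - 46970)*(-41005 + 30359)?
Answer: 915108868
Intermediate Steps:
(-38988 - 46970)*(-41005 + 30359) = -85958*(-10646) = 915108868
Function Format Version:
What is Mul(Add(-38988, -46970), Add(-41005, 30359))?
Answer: 915108868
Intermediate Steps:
Mul(Add(-38988, -46970), Add(-41005, 30359)) = Mul(-85958, -10646) = 915108868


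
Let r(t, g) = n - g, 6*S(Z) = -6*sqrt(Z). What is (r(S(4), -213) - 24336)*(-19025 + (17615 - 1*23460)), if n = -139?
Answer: 603395940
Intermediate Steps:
S(Z) = -sqrt(Z) (S(Z) = (-6*sqrt(Z))/6 = -sqrt(Z))
r(t, g) = -139 - g
(r(S(4), -213) - 24336)*(-19025 + (17615 - 1*23460)) = ((-139 - 1*(-213)) - 24336)*(-19025 + (17615 - 1*23460)) = ((-139 + 213) - 24336)*(-19025 + (17615 - 23460)) = (74 - 24336)*(-19025 - 5845) = -24262*(-24870) = 603395940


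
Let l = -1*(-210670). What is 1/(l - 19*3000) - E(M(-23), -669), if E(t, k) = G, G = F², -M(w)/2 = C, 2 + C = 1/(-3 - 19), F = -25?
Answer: -96043749/153670 ≈ -625.00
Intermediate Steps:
C = -45/22 (C = -2 + 1/(-3 - 19) = -2 + 1/(-22) = -2 - 1/22 = -45/22 ≈ -2.0455)
M(w) = 45/11 (M(w) = -2*(-45/22) = 45/11)
G = 625 (G = (-25)² = 625)
E(t, k) = 625
l = 210670
1/(l - 19*3000) - E(M(-23), -669) = 1/(210670 - 19*3000) - 1*625 = 1/(210670 - 57000) - 625 = 1/153670 - 625 = -96043749/153670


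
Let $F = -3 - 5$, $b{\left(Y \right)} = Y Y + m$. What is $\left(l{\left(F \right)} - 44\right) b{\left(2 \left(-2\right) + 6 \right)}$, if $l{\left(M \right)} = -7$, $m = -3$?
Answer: $-51$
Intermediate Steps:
$b{\left(Y \right)} = -3 + Y^{2}$ ($b{\left(Y \right)} = Y Y - 3 = Y^{2} - 3 = -3 + Y^{2}$)
$F = -8$ ($F = -3 - 5 = -8$)
$\left(l{\left(F \right)} - 44\right) b{\left(2 \left(-2\right) + 6 \right)} = \left(-7 - 44\right) \left(-3 + \left(2 \left(-2\right) + 6\right)^{2}\right) = - 51 \left(-3 + \left(-4 + 6\right)^{2}\right) = - 51 \left(-3 + 2^{2}\right) = - 51 \left(-3 + 4\right) = \left(-51\right) 1 = -51$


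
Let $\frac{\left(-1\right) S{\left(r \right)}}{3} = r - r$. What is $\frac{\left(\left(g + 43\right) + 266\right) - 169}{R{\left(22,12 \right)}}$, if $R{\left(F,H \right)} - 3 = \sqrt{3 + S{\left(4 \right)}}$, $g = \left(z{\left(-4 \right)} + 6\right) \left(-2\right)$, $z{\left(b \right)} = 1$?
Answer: $63 - 21 \sqrt{3} \approx 26.627$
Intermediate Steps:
$S{\left(r \right)} = 0$ ($S{\left(r \right)} = - 3 \left(r - r\right) = \left(-3\right) 0 = 0$)
$g = -14$ ($g = \left(1 + 6\right) \left(-2\right) = 7 \left(-2\right) = -14$)
$R{\left(F,H \right)} = 3 + \sqrt{3}$ ($R{\left(F,H \right)} = 3 + \sqrt{3 + 0} = 3 + \sqrt{3}$)
$\frac{\left(\left(g + 43\right) + 266\right) - 169}{R{\left(22,12 \right)}} = \frac{\left(\left(-14 + 43\right) + 266\right) - 169}{3 + \sqrt{3}} = \frac{\left(29 + 266\right) - 169}{3 + \sqrt{3}} = \frac{295 - 169}{3 + \sqrt{3}} = \frac{126}{3 + \sqrt{3}}$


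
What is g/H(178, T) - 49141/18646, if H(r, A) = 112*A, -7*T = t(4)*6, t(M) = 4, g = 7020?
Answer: -6240211/298336 ≈ -20.917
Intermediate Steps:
T = -24/7 (T = -4*6/7 = -⅐*24 = -24/7 ≈ -3.4286)
g/H(178, T) - 49141/18646 = 7020/((112*(-24/7))) - 49141/18646 = 7020/(-384) - 49141*1/18646 = 7020*(-1/384) - 49141/18646 = -585/32 - 49141/18646 = -6240211/298336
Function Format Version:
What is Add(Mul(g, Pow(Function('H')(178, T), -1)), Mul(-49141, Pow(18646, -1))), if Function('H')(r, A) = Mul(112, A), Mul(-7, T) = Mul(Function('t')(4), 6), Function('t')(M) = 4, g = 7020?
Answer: Rational(-6240211, 298336) ≈ -20.917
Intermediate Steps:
T = Rational(-24, 7) (T = Mul(Rational(-1, 7), Mul(4, 6)) = Mul(Rational(-1, 7), 24) = Rational(-24, 7) ≈ -3.4286)
Add(Mul(g, Pow(Function('H')(178, T), -1)), Mul(-49141, Pow(18646, -1))) = Add(Mul(7020, Pow(Mul(112, Rational(-24, 7)), -1)), Mul(-49141, Pow(18646, -1))) = Add(Mul(7020, Pow(-384, -1)), Mul(-49141, Rational(1, 18646))) = Add(Mul(7020, Rational(-1, 384)), Rational(-49141, 18646)) = Add(Rational(-585, 32), Rational(-49141, 18646)) = Rational(-6240211, 298336)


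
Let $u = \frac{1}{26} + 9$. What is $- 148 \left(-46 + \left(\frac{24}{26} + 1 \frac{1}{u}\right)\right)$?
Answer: $\frac{20331056}{3055} \approx 6655.0$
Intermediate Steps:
$u = \frac{235}{26}$ ($u = \frac{1}{26} + 9 = \frac{235}{26} \approx 9.0385$)
$- 148 \left(-46 + \left(\frac{24}{26} + 1 \frac{1}{u}\right)\right) = - 148 \left(-46 + \left(\frac{24}{26} + 1 \frac{1}{\frac{235}{26}}\right)\right) = - 148 \left(-46 + \left(24 \cdot \frac{1}{26} + 1 \cdot \frac{26}{235}\right)\right) = - 148 \left(-46 + \left(\frac{12}{13} + \frac{26}{235}\right)\right) = - 148 \left(-46 + \frac{3158}{3055}\right) = \left(-148\right) \left(- \frac{137372}{3055}\right) = \frac{20331056}{3055}$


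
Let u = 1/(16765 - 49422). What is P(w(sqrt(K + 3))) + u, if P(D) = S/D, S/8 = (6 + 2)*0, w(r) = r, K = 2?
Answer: -1/32657 ≈ -3.0621e-5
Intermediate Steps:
S = 0 (S = 8*((6 + 2)*0) = 8*(8*0) = 8*0 = 0)
u = -1/32657 (u = 1/(-32657) = -1/32657 ≈ -3.0621e-5)
P(D) = 0 (P(D) = 0/D = 0)
P(w(sqrt(K + 3))) + u = 0 - 1/32657 = -1/32657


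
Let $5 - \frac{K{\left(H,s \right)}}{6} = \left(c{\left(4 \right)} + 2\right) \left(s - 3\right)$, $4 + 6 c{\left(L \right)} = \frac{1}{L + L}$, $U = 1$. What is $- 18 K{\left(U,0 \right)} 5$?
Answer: $- \frac{19575}{4} \approx -4893.8$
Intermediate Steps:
$c{\left(L \right)} = - \frac{2}{3} + \frac{1}{12 L}$ ($c{\left(L \right)} = - \frac{2}{3} + \frac{1}{6 \left(L + L\right)} = - \frac{2}{3} + \frac{1}{6 \cdot 2 L} = - \frac{2}{3} + \frac{\frac{1}{2} \frac{1}{L}}{6} = - \frac{2}{3} + \frac{1}{12 L}$)
$K{\left(H,s \right)} = \frac{435}{8} - \frac{65 s}{8}$ ($K{\left(H,s \right)} = 30 - 6 \left(\frac{1 - 32}{12 \cdot 4} + 2\right) \left(s - 3\right) = 30 - 6 \left(\frac{1}{12} \cdot \frac{1}{4} \left(1 - 32\right) + 2\right) \left(-3 + s\right) = 30 - 6 \left(\frac{1}{12} \cdot \frac{1}{4} \left(-31\right) + 2\right) \left(-3 + s\right) = 30 - 6 \left(- \frac{31}{48} + 2\right) \left(-3 + s\right) = 30 - 6 \frac{65 \left(-3 + s\right)}{48} = 30 - 6 \left(- \frac{65}{16} + \frac{65 s}{48}\right) = 30 - \left(- \frac{195}{8} + \frac{65 s}{8}\right) = \frac{435}{8} - \frac{65 s}{8}$)
$- 18 K{\left(U,0 \right)} 5 = - 18 \left(\frac{435}{8} - 0\right) 5 = - 18 \left(\frac{435}{8} + 0\right) 5 = \left(-18\right) \frac{435}{8} \cdot 5 = \left(- \frac{3915}{4}\right) 5 = - \frac{19575}{4}$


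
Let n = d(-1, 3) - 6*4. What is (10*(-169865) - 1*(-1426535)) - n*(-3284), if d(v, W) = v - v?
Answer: -350931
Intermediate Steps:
d(v, W) = 0
n = -24 (n = 0 - 6*4 = 0 - 24 = -24)
(10*(-169865) - 1*(-1426535)) - n*(-3284) = (10*(-169865) - 1*(-1426535)) - (-24)*(-3284) = (-1698650 + 1426535) - 1*78816 = -272115 - 78816 = -350931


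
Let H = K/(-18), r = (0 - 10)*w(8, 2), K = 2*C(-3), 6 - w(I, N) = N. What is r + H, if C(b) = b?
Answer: -119/3 ≈ -39.667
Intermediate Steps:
w(I, N) = 6 - N
K = -6 (K = 2*(-3) = -6)
r = -40 (r = (0 - 10)*(6 - 1*2) = -10*(6 - 2) = -10*4 = -40)
H = ⅓ (H = -6/(-18) = -6*(-1/18) = ⅓ ≈ 0.33333)
r + H = -40 + ⅓ = -119/3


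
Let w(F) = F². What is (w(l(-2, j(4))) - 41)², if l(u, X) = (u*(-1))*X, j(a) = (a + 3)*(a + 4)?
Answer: 156325009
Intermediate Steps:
j(a) = (3 + a)*(4 + a)
l(u, X) = -X*u (l(u, X) = (-u)*X = -X*u)
(w(l(-2, j(4))) - 41)² = ((-1*(12 + 4² + 7*4)*(-2))² - 41)² = ((-1*(12 + 16 + 28)*(-2))² - 41)² = ((-1*56*(-2))² - 41)² = (112² - 41)² = (12544 - 41)² = 12503² = 156325009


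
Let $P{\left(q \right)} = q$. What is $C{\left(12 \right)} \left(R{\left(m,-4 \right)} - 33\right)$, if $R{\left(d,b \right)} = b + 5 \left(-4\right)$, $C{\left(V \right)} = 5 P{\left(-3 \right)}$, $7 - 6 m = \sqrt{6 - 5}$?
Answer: $855$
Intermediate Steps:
$m = 1$ ($m = \frac{7}{6} - \frac{\sqrt{6 - 5}}{6} = \frac{7}{6} - \frac{\sqrt{1}}{6} = \frac{7}{6} - \frac{1}{6} = 1$)
$C{\left(V \right)} = -15$ ($C{\left(V \right)} = 5 \left(-3\right) = -15$)
$R{\left(d,b \right)} = -20 + b$ ($R{\left(d,b \right)} = b - 20 = -20 + b$)
$C{\left(12 \right)} \left(R{\left(m,-4 \right)} - 33\right) = - 15 \left(\left(-20 - 4\right) - 33\right) = - 15 \left(-24 - 33\right) = \left(-15\right) \left(-57\right) = 855$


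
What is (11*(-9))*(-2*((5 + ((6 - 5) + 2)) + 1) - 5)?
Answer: 2277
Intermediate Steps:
(11*(-9))*(-2*((5 + ((6 - 5) + 2)) + 1) - 5) = -99*(-2*((5 + (1 + 2)) + 1) - 5) = -99*(-2*((5 + 3) + 1) - 5) = -99*(-2*(8 + 1) - 5) = -99*(-2*9 - 5) = -99*(-18 - 5) = -99*(-23) = 2277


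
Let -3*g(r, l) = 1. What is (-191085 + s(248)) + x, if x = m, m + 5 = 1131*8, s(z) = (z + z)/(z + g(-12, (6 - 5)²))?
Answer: -135255718/743 ≈ -1.8204e+5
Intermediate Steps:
g(r, l) = -⅓ (g(r, l) = -⅓*1 = -⅓)
s(z) = 2*z/(-⅓ + z) (s(z) = (z + z)/(z - ⅓) = (2*z)/(-⅓ + z) = 2*z/(-⅓ + z))
m = 9043 (m = -5 + 1131*8 = -5 + 9048 = 9043)
x = 9043
(-191085 + s(248)) + x = (-191085 + 6*248/(-1 + 3*248)) + 9043 = (-191085 + 6*248/(-1 + 744)) + 9043 = (-191085 + 6*248/743) + 9043 = (-191085 + 6*248*(1/743)) + 9043 = (-191085 + 1488/743) + 9043 = -141974667/743 + 9043 = -135255718/743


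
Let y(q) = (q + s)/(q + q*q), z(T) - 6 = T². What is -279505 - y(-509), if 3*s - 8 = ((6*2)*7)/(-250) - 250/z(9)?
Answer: -2357879427253471/8435911500 ≈ -2.7951e+5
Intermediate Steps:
z(T) = 6 + T²
s = 52096/32625 (s = 8/3 + (((6*2)*7)/(-250) - 250/(6 + 9²))/3 = 8/3 + ((12*7)*(-1/250) - 250/(6 + 81))/3 = 8/3 + (84*(-1/250) - 250/87)/3 = 8/3 + (-42/125 - 250*1/87)/3 = 8/3 + (-42/125 - 250/87)/3 = 8/3 + (⅓)*(-34904/10875) = 8/3 - 34904/32625 = 52096/32625 ≈ 1.5968)
y(q) = (52096/32625 + q)/(q + q²) (y(q) = (q + 52096/32625)/(q + q*q) = (52096/32625 + q)/(q + q²))
-279505 - y(-509) = -279505 - (52096/32625 - 509)/((-509)*(1 - 509)) = -279505 - (-1)*(-16554029)/(509*(-508)*32625) = -279505 - (-1)*(-1)*(-16554029)/(509*508*32625) = -279505 - 1*(-16554029/8435911500) = -279505 + 16554029/8435911500 = -2357879427253471/8435911500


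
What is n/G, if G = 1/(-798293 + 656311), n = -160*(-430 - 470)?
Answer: -20445408000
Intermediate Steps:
n = 144000 (n = -160*(-900) = 144000)
G = -1/141982 (G = 1/(-141982) = -1/141982 ≈ -7.0431e-6)
n/G = 144000/(-1/141982) = 144000*(-141982) = -20445408000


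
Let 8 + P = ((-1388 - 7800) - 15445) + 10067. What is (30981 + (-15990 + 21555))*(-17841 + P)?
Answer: -1184638590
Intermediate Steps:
P = -14574 (P = -8 + (((-1388 - 7800) - 15445) + 10067) = -8 + ((-9188 - 15445) + 10067) = -8 + (-24633 + 10067) = -8 - 14566 = -14574)
(30981 + (-15990 + 21555))*(-17841 + P) = (30981 + (-15990 + 21555))*(-17841 - 14574) = (30981 + 5565)*(-32415) = 36546*(-32415) = -1184638590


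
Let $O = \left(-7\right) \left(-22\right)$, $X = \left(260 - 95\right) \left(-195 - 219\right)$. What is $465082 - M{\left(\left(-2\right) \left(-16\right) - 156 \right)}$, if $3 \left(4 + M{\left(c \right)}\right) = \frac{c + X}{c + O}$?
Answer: $\frac{20963087}{45} \approx 4.6585 \cdot 10^{5}$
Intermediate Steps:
$X = -68310$ ($X = 165 \left(-414\right) = -68310$)
$O = 154$
$M{\left(c \right)} = -4 + \frac{-68310 + c}{3 \left(154 + c\right)}$ ($M{\left(c \right)} = -4 + \frac{\left(c - 68310\right) \frac{1}{c + 154}}{3} = -4 + \frac{\left(-68310 + c\right) \frac{1}{154 + c}}{3} = -4 + \frac{\frac{1}{154 + c} \left(-68310 + c\right)}{3} = -4 + \frac{-68310 + c}{3 \left(154 + c\right)}$)
$465082 - M{\left(\left(-2\right) \left(-16\right) - 156 \right)} = 465082 - \frac{11 \left(-6378 - \left(\left(-2\right) \left(-16\right) - 156\right)\right)}{3 \left(154 - 124\right)} = 465082 - \frac{11 \left(-6378 - \left(32 - 156\right)\right)}{3 \left(154 + \left(32 - 156\right)\right)} = 465082 - \frac{11 \left(-6378 - -124\right)}{3 \left(154 - 124\right)} = 465082 - \frac{11 \left(-6378 + 124\right)}{3 \cdot 30} = 465082 - \frac{11}{3} \cdot \frac{1}{30} \left(-6254\right) = 465082 - - \frac{34397}{45} = 465082 + \frac{34397}{45} = \frac{20963087}{45}$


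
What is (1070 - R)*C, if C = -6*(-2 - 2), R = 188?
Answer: 21168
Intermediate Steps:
C = 24 (C = -6*(-4) = 24)
(1070 - R)*C = (1070 - 1*188)*24 = (1070 - 188)*24 = 882*24 = 21168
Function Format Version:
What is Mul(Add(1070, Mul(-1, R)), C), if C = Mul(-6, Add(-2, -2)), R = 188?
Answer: 21168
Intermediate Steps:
C = 24 (C = Mul(-6, -4) = 24)
Mul(Add(1070, Mul(-1, R)), C) = Mul(Add(1070, Mul(-1, 188)), 24) = Mul(Add(1070, -188), 24) = Mul(882, 24) = 21168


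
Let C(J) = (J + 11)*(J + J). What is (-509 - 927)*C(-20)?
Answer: -516960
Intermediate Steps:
C(J) = 2*J*(11 + J) (C(J) = (11 + J)*(2*J) = 2*J*(11 + J))
(-509 - 927)*C(-20) = (-509 - 927)*(2*(-20)*(11 - 20)) = -2872*(-20)*(-9) = -1436*360 = -516960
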